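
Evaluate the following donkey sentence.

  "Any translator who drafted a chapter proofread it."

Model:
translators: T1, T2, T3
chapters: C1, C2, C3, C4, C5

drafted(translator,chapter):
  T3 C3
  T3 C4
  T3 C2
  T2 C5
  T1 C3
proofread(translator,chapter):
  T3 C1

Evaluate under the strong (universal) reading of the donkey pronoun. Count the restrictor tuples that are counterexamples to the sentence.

5

"it" takes "a chapter" as antecedent — a donkey pronoun bound across the clause boundary.
Strong reading: for every (t,c) with drafted(t,c), proofread(t,c).
Restrictor pairs: (T1,C3) ✗  (T2,C5) ✗  (T3,C2) ✗  (T3,C3) ✗  (T3,C4) ✗
Counterexamples (restrictor pairs failing the scope): 5.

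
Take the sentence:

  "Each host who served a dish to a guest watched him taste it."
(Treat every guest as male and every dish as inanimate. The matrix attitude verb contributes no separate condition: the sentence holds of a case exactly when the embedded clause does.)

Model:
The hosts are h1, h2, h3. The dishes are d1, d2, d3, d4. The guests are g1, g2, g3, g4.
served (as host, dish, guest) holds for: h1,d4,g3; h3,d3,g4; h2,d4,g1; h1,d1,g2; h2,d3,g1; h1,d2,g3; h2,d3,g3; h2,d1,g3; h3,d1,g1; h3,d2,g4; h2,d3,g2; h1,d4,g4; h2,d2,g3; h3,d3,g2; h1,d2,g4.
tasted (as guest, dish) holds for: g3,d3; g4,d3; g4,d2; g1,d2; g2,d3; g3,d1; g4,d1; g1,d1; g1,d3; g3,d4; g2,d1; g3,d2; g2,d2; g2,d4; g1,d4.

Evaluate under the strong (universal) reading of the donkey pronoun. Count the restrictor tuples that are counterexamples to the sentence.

1

"him" takes "a guest" as antecedent and "it" takes "a dish"; both are donkey pronouns co-varying with the restrictor.
Strong reading: for every (h,d,g) with served(h,d,g), tasted(g,d).
Restrictor triples: (h1,d1,g2)→tasted(g2,d1) ✓  (h1,d2,g3)→tasted(g3,d2) ✓  (h1,d2,g4)→tasted(g4,d2) ✓  (h1,d4,g3)→tasted(g3,d4) ✓  (h1,d4,g4)→tasted(g4,d4) ✗  (h2,d1,g3)→tasted(g3,d1) ✓  (h2,d2,g3)→tasted(g3,d2) ✓  (h2,d3,g1)→tasted(g1,d3) ✓  (h2,d3,g2)→tasted(g2,d3) ✓  (h2,d3,g3)→tasted(g3,d3) ✓  (h2,d4,g1)→tasted(g1,d4) ✓  (h3,d1,g1)→tasted(g1,d1) ✓  (h3,d2,g4)→tasted(g4,d2) ✓  (h3,d3,g2)→tasted(g2,d3) ✓  (h3,d3,g4)→tasted(g4,d3) ✓
Counterexamples (restrictor triples failing the scope): 1.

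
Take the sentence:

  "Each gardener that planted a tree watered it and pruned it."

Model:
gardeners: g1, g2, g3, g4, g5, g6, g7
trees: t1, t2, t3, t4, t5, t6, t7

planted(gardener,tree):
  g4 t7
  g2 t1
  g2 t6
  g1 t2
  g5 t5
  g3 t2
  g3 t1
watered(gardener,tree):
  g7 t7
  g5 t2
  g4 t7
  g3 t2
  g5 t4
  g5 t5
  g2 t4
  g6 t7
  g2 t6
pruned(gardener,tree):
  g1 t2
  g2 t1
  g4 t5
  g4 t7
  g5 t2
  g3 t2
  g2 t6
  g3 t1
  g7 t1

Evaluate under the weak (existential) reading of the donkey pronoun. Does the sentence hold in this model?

"it" takes "a tree" as antecedent — a donkey pronoun bound across the clause boundary.
Weak reading: every gardener g with some planted-tree has at least one planted-tree t such that watered(g,t) ∧ pruned(g,t).
Per gardener: g1:✗  g2:✓  g3:✓  g4:✓  g5:✗
g1 has no witness among its planted-trees.

False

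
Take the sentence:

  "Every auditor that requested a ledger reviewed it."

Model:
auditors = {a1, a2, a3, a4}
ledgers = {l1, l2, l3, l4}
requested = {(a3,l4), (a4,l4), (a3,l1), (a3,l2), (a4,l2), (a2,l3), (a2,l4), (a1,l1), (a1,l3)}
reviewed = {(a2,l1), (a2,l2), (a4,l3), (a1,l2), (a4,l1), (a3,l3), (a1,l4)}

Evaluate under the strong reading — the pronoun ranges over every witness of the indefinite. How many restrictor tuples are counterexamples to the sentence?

9

"it" takes "a ledger" as antecedent — a donkey pronoun bound across the clause boundary.
Strong reading: for every (a,l) with requested(a,l), reviewed(a,l).
Restrictor pairs: (a1,l1) ✗  (a1,l3) ✗  (a2,l3) ✗  (a2,l4) ✗  (a3,l1) ✗  (a3,l2) ✗  (a3,l4) ✗  (a4,l2) ✗  (a4,l4) ✗
Counterexamples (restrictor pairs failing the scope): 9.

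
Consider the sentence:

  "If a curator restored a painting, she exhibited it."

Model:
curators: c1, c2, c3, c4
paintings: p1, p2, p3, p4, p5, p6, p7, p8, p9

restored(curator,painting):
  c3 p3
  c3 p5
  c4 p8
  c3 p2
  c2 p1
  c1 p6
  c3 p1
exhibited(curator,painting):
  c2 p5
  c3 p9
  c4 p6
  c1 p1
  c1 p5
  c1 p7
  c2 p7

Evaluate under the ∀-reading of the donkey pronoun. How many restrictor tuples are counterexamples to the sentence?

"it" takes "a painting" as antecedent — a donkey pronoun bound across the clause boundary.
Strong reading: for every (c,p) with restored(c,p), exhibited(c,p).
Restrictor pairs: (c1,p6) ✗  (c2,p1) ✗  (c3,p1) ✗  (c3,p2) ✗  (c3,p3) ✗  (c3,p5) ✗  (c4,p8) ✗
Counterexamples (restrictor pairs failing the scope): 7.

7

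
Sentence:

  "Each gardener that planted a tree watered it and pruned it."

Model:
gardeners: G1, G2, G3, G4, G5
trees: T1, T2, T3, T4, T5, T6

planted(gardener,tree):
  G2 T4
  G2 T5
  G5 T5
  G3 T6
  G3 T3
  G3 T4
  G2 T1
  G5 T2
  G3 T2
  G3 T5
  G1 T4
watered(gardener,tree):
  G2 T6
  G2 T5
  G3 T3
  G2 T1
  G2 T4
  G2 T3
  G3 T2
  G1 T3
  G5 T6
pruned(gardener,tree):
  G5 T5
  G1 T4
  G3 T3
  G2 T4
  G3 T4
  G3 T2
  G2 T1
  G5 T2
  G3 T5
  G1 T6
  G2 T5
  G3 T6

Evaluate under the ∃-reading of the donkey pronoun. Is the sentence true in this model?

"it" takes "a tree" as antecedent — a donkey pronoun bound across the clause boundary.
Weak reading: every gardener g with some planted-tree has at least one planted-tree t such that watered(g,t) ∧ pruned(g,t).
Per gardener: G1:✗  G2:✓  G3:✓  G5:✗
G1 has no witness among its planted-trees.

False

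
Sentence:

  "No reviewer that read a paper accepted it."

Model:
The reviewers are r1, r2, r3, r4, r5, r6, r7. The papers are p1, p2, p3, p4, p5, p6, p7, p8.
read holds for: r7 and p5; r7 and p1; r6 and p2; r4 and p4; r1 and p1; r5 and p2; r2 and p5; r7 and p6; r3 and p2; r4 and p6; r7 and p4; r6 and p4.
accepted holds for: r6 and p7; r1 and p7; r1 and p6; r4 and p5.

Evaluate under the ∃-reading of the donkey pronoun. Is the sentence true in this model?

"it" takes "a paper" as antecedent — a donkey pronoun bound across the clause boundary.
Truth condition: for no (r,p) with read(r,p) does accepted(r,p) hold.
Restrictor pairs — does the scope hold? (r1,p1):fails  (r2,p5):fails  (r3,p2):fails  (r4,p4):fails  (r4,p6):fails  (r5,p2):fails  (r6,p2):fails  (r6,p4):fails  (r7,p1):fails  (r7,p4):fails  (r7,p5):fails  (r7,p6):fails
Scope holds for no restrictor pair, so the sentence is true.

True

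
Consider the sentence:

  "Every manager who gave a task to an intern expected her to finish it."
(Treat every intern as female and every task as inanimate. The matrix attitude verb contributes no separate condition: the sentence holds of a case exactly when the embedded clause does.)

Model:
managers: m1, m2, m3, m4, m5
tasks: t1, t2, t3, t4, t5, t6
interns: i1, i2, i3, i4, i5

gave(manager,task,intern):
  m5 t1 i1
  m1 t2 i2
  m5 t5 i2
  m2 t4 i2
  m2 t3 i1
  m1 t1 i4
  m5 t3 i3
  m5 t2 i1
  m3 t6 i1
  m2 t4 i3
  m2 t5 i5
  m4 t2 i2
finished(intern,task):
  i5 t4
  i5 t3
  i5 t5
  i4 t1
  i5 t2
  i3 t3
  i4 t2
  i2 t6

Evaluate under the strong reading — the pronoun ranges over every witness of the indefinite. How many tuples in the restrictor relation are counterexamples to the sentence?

9

"her" takes "an intern" as antecedent and "it" takes "a task"; both are donkey pronouns co-varying with the restrictor.
Strong reading: for every (m,t,i) with gave(m,t,i), finished(i,t).
Restrictor triples: (m1,t1,i4)→finished(i4,t1) ✓  (m1,t2,i2)→finished(i2,t2) ✗  (m2,t3,i1)→finished(i1,t3) ✗  (m2,t4,i2)→finished(i2,t4) ✗  (m2,t4,i3)→finished(i3,t4) ✗  (m2,t5,i5)→finished(i5,t5) ✓  (m3,t6,i1)→finished(i1,t6) ✗  (m4,t2,i2)→finished(i2,t2) ✗  (m5,t1,i1)→finished(i1,t1) ✗  (m5,t2,i1)→finished(i1,t2) ✗  (m5,t3,i3)→finished(i3,t3) ✓  (m5,t5,i2)→finished(i2,t5) ✗
Counterexamples (restrictor triples failing the scope): 9.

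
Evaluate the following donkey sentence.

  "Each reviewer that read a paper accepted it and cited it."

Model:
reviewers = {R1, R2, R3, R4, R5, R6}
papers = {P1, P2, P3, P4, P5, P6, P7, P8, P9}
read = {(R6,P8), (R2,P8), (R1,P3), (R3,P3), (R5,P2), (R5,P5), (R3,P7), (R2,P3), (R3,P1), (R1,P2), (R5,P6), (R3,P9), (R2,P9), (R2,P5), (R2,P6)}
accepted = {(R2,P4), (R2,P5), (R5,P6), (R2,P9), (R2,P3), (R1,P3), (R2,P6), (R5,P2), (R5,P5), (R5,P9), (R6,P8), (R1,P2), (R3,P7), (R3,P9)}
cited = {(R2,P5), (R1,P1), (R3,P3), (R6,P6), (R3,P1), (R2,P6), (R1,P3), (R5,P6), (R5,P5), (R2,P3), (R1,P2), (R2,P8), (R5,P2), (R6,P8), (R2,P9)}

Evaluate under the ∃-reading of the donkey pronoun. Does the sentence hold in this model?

False

"it" takes "a paper" as antecedent — a donkey pronoun bound across the clause boundary.
Weak reading: every reviewer r with some read-paper has at least one read-paper p such that accepted(r,p) ∧ cited(r,p).
Per reviewer: R1:✓  R2:✓  R3:✗  R5:✓  R6:✓
R3 has no witness among its read-papers.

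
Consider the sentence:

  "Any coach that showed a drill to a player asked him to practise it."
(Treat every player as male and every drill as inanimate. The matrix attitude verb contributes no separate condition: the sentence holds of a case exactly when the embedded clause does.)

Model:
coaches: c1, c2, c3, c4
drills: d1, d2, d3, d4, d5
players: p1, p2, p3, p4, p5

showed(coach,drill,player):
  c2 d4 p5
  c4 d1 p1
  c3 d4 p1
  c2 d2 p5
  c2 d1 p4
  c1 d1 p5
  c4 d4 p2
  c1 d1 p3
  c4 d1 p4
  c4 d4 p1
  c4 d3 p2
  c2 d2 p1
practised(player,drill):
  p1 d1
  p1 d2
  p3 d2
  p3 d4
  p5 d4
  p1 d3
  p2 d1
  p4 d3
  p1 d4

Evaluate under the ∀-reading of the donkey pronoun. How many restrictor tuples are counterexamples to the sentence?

7

"him" takes "a player" as antecedent and "it" takes "a drill"; both are donkey pronouns co-varying with the restrictor.
Strong reading: for every (c,d,p) with showed(c,d,p), practised(p,d).
Restrictor triples: (c1,d1,p3)→practised(p3,d1) ✗  (c1,d1,p5)→practised(p5,d1) ✗  (c2,d1,p4)→practised(p4,d1) ✗  (c2,d2,p1)→practised(p1,d2) ✓  (c2,d2,p5)→practised(p5,d2) ✗  (c2,d4,p5)→practised(p5,d4) ✓  (c3,d4,p1)→practised(p1,d4) ✓  (c4,d1,p1)→practised(p1,d1) ✓  (c4,d1,p4)→practised(p4,d1) ✗  (c4,d3,p2)→practised(p2,d3) ✗  (c4,d4,p1)→practised(p1,d4) ✓  (c4,d4,p2)→practised(p2,d4) ✗
Counterexamples (restrictor triples failing the scope): 7.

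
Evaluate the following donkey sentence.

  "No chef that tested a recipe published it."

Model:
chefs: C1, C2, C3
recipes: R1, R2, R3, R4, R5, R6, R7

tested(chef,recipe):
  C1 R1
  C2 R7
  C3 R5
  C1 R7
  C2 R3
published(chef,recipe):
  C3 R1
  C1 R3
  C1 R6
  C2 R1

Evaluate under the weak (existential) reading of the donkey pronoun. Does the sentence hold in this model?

"it" takes "a recipe" as antecedent — a donkey pronoun bound across the clause boundary.
Truth condition: for no (c,r) with tested(c,r) does published(c,r) hold.
Restrictor pairs — does the scope hold? (C1,R1):fails  (C1,R7):fails  (C2,R3):fails  (C2,R7):fails  (C3,R5):fails
Scope holds for no restrictor pair, so the sentence is true.

True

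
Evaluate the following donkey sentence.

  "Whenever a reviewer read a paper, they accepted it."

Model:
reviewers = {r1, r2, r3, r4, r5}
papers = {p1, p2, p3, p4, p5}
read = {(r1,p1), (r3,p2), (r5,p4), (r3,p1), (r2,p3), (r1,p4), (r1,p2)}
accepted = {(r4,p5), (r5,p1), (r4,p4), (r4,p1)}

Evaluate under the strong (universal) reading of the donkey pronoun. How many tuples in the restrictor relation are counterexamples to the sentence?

"it" takes "a paper" as antecedent — a donkey pronoun bound across the clause boundary.
Strong reading: for every (r,p) with read(r,p), accepted(r,p).
Restrictor pairs: (r1,p1) ✗  (r1,p2) ✗  (r1,p4) ✗  (r2,p3) ✗  (r3,p1) ✗  (r3,p2) ✗  (r5,p4) ✗
Counterexamples (restrictor pairs failing the scope): 7.

7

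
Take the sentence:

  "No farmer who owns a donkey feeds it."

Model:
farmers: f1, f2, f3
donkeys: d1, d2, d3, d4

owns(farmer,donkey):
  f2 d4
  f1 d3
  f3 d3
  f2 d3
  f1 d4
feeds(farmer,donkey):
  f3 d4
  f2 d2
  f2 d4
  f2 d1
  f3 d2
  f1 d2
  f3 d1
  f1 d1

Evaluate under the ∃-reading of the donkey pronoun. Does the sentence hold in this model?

"it" takes "a donkey" as antecedent — a donkey pronoun bound across the clause boundary.
Truth condition: for no (f,d) with owns(f,d) does feeds(f,d) hold.
Restrictor pairs — does the scope hold? (f1,d3):fails  (f1,d4):fails  (f2,d3):fails  (f2,d4):holds  (f3,d3):fails
Scope holds for 1 pair(s), so the sentence is false.

False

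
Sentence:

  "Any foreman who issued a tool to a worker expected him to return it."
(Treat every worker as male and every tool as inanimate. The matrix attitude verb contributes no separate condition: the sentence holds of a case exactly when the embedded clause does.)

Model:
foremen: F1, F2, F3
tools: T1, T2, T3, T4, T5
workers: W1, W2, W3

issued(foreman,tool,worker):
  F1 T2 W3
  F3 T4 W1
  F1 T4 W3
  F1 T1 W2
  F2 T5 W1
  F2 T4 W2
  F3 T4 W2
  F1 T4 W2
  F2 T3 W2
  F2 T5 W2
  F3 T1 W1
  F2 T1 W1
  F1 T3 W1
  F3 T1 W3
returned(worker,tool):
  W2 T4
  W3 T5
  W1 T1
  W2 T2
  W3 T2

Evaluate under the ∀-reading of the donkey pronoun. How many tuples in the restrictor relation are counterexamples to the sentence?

8

"him" takes "a worker" as antecedent and "it" takes "a tool"; both are donkey pronouns co-varying with the restrictor.
Strong reading: for every (f,t,w) with issued(f,t,w), returned(w,t).
Restrictor triples: (F1,T1,W2)→returned(W2,T1) ✗  (F1,T2,W3)→returned(W3,T2) ✓  (F1,T3,W1)→returned(W1,T3) ✗  (F1,T4,W2)→returned(W2,T4) ✓  (F1,T4,W3)→returned(W3,T4) ✗  (F2,T1,W1)→returned(W1,T1) ✓  (F2,T3,W2)→returned(W2,T3) ✗  (F2,T4,W2)→returned(W2,T4) ✓  (F2,T5,W1)→returned(W1,T5) ✗  (F2,T5,W2)→returned(W2,T5) ✗  (F3,T1,W1)→returned(W1,T1) ✓  (F3,T1,W3)→returned(W3,T1) ✗  (F3,T4,W1)→returned(W1,T4) ✗  (F3,T4,W2)→returned(W2,T4) ✓
Counterexamples (restrictor triples failing the scope): 8.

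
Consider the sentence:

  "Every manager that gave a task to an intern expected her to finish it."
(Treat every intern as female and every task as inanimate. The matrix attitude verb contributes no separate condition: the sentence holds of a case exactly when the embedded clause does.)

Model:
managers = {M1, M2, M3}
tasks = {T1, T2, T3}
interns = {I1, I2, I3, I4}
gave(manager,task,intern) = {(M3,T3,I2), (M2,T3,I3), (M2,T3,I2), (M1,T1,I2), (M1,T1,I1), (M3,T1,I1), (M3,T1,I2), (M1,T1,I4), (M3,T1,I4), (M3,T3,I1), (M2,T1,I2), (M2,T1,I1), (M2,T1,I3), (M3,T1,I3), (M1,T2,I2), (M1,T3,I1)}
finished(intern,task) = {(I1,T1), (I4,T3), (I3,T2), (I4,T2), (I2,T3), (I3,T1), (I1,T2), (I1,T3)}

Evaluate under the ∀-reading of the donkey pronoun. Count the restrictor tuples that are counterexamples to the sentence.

"her" takes "an intern" as antecedent and "it" takes "a task"; both are donkey pronouns co-varying with the restrictor.
Strong reading: for every (m,t,i) with gave(m,t,i), finished(i,t).
Restrictor triples: (M1,T1,I1)→finished(I1,T1) ✓  (M1,T1,I2)→finished(I2,T1) ✗  (M1,T1,I4)→finished(I4,T1) ✗  (M1,T2,I2)→finished(I2,T2) ✗  (M1,T3,I1)→finished(I1,T3) ✓  (M2,T1,I1)→finished(I1,T1) ✓  (M2,T1,I2)→finished(I2,T1) ✗  (M2,T1,I3)→finished(I3,T1) ✓  (M2,T3,I2)→finished(I2,T3) ✓  (M2,T3,I3)→finished(I3,T3) ✗  (M3,T1,I1)→finished(I1,T1) ✓  (M3,T1,I2)→finished(I2,T1) ✗  (M3,T1,I3)→finished(I3,T1) ✓  (M3,T1,I4)→finished(I4,T1) ✗  (M3,T3,I1)→finished(I1,T3) ✓  (M3,T3,I2)→finished(I2,T3) ✓
Counterexamples (restrictor triples failing the scope): 7.

7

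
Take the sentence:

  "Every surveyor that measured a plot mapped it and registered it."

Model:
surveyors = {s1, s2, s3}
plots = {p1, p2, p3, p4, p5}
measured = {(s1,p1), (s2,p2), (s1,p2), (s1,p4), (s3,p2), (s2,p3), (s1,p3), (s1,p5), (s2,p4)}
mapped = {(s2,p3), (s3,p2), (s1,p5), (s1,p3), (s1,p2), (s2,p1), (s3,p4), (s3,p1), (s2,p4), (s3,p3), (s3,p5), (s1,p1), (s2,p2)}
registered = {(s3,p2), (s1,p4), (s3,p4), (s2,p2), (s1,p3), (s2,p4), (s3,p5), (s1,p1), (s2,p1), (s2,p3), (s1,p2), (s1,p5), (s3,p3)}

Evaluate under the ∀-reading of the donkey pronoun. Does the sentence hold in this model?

"it" takes "a plot" as antecedent — a donkey pronoun bound across the clause boundary.
Strong reading: for every (s,p) with measured(s,p), mapped(s,p) ∧ registered(s,p).
Restrictor pairs: (s1,p1) ✓  (s1,p2) ✓  (s1,p3) ✓  (s1,p4) ✗  (s1,p5) ✓  (s2,p2) ✓  (s2,p3) ✓  (s2,p4) ✓  (s3,p2) ✓
Counterexample: (s1,p4) is in measured but fails the scope.

False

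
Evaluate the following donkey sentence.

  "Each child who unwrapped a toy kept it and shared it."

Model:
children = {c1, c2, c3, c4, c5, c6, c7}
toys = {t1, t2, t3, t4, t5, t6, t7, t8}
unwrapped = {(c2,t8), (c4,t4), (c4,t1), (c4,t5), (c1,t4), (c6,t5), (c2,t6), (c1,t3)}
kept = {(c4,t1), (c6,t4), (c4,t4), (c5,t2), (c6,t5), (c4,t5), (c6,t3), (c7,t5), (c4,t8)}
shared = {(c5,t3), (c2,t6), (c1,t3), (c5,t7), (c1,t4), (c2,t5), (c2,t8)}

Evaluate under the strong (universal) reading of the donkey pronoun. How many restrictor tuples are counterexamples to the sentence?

"it" takes "a toy" as antecedent — a donkey pronoun bound across the clause boundary.
Strong reading: for every (c,t) with unwrapped(c,t), kept(c,t) ∧ shared(c,t).
Restrictor pairs: (c1,t3) ✗  (c1,t4) ✗  (c2,t6) ✗  (c2,t8) ✗  (c4,t1) ✗  (c4,t4) ✗  (c4,t5) ✗  (c6,t5) ✗
Counterexamples (restrictor pairs failing the scope): 8.

8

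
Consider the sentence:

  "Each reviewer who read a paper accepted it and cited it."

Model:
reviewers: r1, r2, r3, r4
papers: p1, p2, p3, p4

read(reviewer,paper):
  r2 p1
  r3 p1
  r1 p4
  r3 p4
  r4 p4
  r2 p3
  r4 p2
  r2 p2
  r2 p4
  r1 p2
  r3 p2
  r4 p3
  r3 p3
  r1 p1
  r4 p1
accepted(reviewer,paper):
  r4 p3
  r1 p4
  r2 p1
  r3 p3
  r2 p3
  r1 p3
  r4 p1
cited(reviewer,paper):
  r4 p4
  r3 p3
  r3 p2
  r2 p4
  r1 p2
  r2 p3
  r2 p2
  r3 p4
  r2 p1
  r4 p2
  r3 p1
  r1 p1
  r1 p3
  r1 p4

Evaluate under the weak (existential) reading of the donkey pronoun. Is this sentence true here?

"it" takes "a paper" as antecedent — a donkey pronoun bound across the clause boundary.
Weak reading: every reviewer r with some read-paper has at least one read-paper p such that accepted(r,p) ∧ cited(r,p).
Per reviewer: r1:✓  r2:✓  r3:✓  r4:✗
r4 has no witness among its read-papers.

False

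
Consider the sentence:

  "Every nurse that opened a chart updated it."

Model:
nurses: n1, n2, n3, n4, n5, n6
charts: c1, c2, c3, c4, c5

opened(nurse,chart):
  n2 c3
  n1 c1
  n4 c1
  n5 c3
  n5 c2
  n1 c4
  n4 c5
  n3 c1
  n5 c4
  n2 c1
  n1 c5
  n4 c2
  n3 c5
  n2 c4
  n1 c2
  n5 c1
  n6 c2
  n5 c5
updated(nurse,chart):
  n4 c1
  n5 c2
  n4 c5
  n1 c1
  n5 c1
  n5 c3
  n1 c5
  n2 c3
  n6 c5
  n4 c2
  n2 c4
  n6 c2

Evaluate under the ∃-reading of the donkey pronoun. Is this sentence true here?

False

"it" takes "a chart" as antecedent — a donkey pronoun bound across the clause boundary.
Weak reading: every nurse n with some opened-chart has at least one opened-chart c such that updated(n,c).
Per nurse: n1:✓  n2:✓  n3:✗  n4:✓  n5:✓  n6:✓
n3 has no witness among its opened-charts.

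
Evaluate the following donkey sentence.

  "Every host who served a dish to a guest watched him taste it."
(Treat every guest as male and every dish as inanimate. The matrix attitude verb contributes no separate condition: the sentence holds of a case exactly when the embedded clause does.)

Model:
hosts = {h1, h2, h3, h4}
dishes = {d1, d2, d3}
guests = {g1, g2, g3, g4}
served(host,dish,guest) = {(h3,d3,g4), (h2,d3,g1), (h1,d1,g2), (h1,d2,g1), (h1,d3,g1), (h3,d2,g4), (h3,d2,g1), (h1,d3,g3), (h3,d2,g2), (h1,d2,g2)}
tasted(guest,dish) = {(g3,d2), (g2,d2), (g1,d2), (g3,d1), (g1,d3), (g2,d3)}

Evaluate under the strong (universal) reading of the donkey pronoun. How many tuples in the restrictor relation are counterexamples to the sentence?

4

"him" takes "a guest" as antecedent and "it" takes "a dish"; both are donkey pronouns co-varying with the restrictor.
Strong reading: for every (h,d,g) with served(h,d,g), tasted(g,d).
Restrictor triples: (h1,d1,g2)→tasted(g2,d1) ✗  (h1,d2,g1)→tasted(g1,d2) ✓  (h1,d2,g2)→tasted(g2,d2) ✓  (h1,d3,g1)→tasted(g1,d3) ✓  (h1,d3,g3)→tasted(g3,d3) ✗  (h2,d3,g1)→tasted(g1,d3) ✓  (h3,d2,g1)→tasted(g1,d2) ✓  (h3,d2,g2)→tasted(g2,d2) ✓  (h3,d2,g4)→tasted(g4,d2) ✗  (h3,d3,g4)→tasted(g4,d3) ✗
Counterexamples (restrictor triples failing the scope): 4.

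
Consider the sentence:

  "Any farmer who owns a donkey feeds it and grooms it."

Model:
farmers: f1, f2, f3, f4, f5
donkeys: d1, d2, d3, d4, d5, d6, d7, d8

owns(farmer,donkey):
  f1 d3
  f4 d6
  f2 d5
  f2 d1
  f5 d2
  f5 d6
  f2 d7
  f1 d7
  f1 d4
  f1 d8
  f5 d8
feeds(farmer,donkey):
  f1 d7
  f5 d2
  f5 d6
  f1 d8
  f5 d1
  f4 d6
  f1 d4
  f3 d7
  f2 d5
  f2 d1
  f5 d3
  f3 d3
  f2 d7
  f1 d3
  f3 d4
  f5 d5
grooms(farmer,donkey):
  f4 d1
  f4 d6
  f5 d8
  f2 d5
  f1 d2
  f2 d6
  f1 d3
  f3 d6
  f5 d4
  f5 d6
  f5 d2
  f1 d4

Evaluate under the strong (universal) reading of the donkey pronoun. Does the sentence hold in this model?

False

"it" takes "a donkey" as antecedent — a donkey pronoun bound across the clause boundary.
Strong reading: for every (f,d) with owns(f,d), feeds(f,d) ∧ grooms(f,d).
Restrictor pairs: (f1,d3) ✓  (f1,d4) ✓  (f1,d7) ✗  (f1,d8) ✗  (f2,d1) ✗  (f2,d5) ✓  (f2,d7) ✗  (f4,d6) ✓  (f5,d2) ✓  (f5,d6) ✓  (f5,d8) ✗
Counterexample: (f1,d7) is in owns but fails the scope.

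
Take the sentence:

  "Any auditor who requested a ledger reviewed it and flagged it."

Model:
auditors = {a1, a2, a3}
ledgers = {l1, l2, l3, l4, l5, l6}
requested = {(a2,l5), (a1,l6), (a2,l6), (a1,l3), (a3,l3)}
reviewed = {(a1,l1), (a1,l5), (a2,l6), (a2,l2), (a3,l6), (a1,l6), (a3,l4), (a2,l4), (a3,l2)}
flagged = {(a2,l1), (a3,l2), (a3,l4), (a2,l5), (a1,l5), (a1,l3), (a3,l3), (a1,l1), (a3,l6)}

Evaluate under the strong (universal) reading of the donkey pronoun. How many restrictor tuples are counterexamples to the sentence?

5

"it" takes "a ledger" as antecedent — a donkey pronoun bound across the clause boundary.
Strong reading: for every (a,l) with requested(a,l), reviewed(a,l) ∧ flagged(a,l).
Restrictor pairs: (a1,l3) ✗  (a1,l6) ✗  (a2,l5) ✗  (a2,l6) ✗  (a3,l3) ✗
Counterexamples (restrictor pairs failing the scope): 5.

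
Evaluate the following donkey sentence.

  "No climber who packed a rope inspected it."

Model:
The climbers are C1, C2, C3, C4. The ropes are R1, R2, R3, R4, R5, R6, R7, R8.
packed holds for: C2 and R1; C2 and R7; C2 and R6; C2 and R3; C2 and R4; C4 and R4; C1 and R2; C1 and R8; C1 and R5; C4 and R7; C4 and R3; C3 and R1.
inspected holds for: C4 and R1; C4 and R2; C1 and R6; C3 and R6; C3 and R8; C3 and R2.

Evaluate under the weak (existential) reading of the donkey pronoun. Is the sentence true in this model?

"it" takes "a rope" as antecedent — a donkey pronoun bound across the clause boundary.
Truth condition: for no (c,r) with packed(c,r) does inspected(c,r) hold.
Restrictor pairs — does the scope hold? (C1,R2):fails  (C1,R5):fails  (C1,R8):fails  (C2,R1):fails  (C2,R3):fails  (C2,R4):fails  (C2,R6):fails  (C2,R7):fails  (C3,R1):fails  (C4,R3):fails  (C4,R4):fails  (C4,R7):fails
Scope holds for no restrictor pair, so the sentence is true.

True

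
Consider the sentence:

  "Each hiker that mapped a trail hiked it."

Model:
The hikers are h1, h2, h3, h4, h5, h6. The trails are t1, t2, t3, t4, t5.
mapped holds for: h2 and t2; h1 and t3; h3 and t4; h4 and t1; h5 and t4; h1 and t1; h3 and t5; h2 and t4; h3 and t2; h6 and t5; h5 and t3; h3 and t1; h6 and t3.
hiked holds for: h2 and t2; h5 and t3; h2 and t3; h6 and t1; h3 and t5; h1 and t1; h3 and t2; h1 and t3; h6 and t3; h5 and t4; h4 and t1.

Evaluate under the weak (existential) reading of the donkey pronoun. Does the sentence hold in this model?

"it" takes "a trail" as antecedent — a donkey pronoun bound across the clause boundary.
Weak reading: every hiker h with some mapped-trail has at least one mapped-trail t such that hiked(h,t).
Per hiker: h1:✓  h2:✓  h3:✓  h4:✓  h5:✓  h6:✓
Every hiker in the restrictor has a witness.

True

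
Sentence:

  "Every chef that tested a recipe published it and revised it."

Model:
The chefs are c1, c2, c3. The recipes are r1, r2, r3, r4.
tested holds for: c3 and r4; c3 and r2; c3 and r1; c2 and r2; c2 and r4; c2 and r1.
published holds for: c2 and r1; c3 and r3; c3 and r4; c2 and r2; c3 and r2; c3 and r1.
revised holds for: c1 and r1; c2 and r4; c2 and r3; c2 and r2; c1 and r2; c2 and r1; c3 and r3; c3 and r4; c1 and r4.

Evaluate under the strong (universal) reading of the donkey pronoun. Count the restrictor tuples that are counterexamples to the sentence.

"it" takes "a recipe" as antecedent — a donkey pronoun bound across the clause boundary.
Strong reading: for every (c,r) with tested(c,r), published(c,r) ∧ revised(c,r).
Restrictor pairs: (c2,r1) ✓  (c2,r2) ✓  (c2,r4) ✗  (c3,r1) ✗  (c3,r2) ✗  (c3,r4) ✓
Counterexamples (restrictor pairs failing the scope): 3.

3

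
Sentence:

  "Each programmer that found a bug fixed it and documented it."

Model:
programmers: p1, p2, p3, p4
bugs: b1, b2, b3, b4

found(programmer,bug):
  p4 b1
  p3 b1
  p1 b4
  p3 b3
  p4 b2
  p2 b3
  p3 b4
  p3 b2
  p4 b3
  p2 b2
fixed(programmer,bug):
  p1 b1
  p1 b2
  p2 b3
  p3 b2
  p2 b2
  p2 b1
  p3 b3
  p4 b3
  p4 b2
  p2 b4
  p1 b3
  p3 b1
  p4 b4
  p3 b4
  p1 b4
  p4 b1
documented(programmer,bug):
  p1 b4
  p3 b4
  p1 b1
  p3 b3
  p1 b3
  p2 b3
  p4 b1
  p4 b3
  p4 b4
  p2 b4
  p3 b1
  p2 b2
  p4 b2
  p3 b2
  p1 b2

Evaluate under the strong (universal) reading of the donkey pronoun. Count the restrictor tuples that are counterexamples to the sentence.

0

"it" takes "a bug" as antecedent — a donkey pronoun bound across the clause boundary.
Strong reading: for every (p,b) with found(p,b), fixed(p,b) ∧ documented(p,b).
Restrictor pairs: (p1,b4) ✓  (p2,b2) ✓  (p2,b3) ✓  (p3,b1) ✓  (p3,b2) ✓  (p3,b3) ✓  (p3,b4) ✓  (p4,b1) ✓  (p4,b2) ✓  (p4,b3) ✓
Counterexamples (restrictor pairs failing the scope): 0.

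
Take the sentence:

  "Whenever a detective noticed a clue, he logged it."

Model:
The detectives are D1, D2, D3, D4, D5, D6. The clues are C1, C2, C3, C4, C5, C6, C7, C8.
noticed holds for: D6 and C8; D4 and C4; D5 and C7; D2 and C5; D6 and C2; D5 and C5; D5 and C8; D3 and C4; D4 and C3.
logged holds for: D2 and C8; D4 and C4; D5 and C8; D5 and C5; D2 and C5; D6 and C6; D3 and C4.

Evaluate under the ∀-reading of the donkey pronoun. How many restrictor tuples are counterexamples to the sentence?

4

"it" takes "a clue" as antecedent — a donkey pronoun bound across the clause boundary.
Strong reading: for every (d,c) with noticed(d,c), logged(d,c).
Restrictor pairs: (D2,C5) ✓  (D3,C4) ✓  (D4,C3) ✗  (D4,C4) ✓  (D5,C5) ✓  (D5,C7) ✗  (D5,C8) ✓  (D6,C2) ✗  (D6,C8) ✗
Counterexamples (restrictor pairs failing the scope): 4.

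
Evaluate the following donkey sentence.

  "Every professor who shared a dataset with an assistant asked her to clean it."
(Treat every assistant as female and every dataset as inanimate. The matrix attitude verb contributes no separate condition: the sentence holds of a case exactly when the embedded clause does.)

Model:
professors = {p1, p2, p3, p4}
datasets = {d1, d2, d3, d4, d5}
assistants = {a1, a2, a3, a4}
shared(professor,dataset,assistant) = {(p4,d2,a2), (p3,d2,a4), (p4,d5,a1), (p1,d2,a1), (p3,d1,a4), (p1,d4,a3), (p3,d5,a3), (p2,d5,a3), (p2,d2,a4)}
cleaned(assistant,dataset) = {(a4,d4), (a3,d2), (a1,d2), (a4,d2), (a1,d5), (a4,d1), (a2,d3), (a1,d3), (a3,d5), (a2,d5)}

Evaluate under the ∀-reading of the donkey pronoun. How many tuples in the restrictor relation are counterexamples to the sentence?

2

"her" takes "an assistant" as antecedent and "it" takes "a dataset"; both are donkey pronouns co-varying with the restrictor.
Strong reading: for every (p,d,a) with shared(p,d,a), cleaned(a,d).
Restrictor triples: (p1,d2,a1)→cleaned(a1,d2) ✓  (p1,d4,a3)→cleaned(a3,d4) ✗  (p2,d2,a4)→cleaned(a4,d2) ✓  (p2,d5,a3)→cleaned(a3,d5) ✓  (p3,d1,a4)→cleaned(a4,d1) ✓  (p3,d2,a4)→cleaned(a4,d2) ✓  (p3,d5,a3)→cleaned(a3,d5) ✓  (p4,d2,a2)→cleaned(a2,d2) ✗  (p4,d5,a1)→cleaned(a1,d5) ✓
Counterexamples (restrictor triples failing the scope): 2.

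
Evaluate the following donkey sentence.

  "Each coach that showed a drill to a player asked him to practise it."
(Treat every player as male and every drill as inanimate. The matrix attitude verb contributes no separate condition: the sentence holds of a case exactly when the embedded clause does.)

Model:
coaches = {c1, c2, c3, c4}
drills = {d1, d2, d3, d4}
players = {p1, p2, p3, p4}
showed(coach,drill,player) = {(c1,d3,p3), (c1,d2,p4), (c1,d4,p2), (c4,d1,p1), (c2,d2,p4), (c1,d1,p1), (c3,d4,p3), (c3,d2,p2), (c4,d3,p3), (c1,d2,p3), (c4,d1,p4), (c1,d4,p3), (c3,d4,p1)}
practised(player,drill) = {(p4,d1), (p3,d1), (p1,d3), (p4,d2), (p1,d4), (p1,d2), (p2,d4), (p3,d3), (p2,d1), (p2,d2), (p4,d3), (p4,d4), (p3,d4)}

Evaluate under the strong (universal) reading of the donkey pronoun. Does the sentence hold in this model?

False

"him" takes "a player" as antecedent and "it" takes "a drill"; both are donkey pronouns co-varying with the restrictor.
Strong reading: for every (c,d,p) with showed(c,d,p), practised(p,d).
Restrictor triples: (c1,d1,p1)→practised(p1,d1) ✗  (c1,d2,p3)→practised(p3,d2) ✗  (c1,d2,p4)→practised(p4,d2) ✓  (c1,d3,p3)→practised(p3,d3) ✓  (c1,d4,p2)→practised(p2,d4) ✓  (c1,d4,p3)→practised(p3,d4) ✓  (c2,d2,p4)→practised(p4,d2) ✓  (c3,d2,p2)→practised(p2,d2) ✓  (c3,d4,p1)→practised(p1,d4) ✓  (c3,d4,p3)→practised(p3,d4) ✓  (c4,d1,p1)→practised(p1,d1) ✗  (c4,d1,p4)→practised(p4,d1) ✓  (c4,d3,p3)→practised(p3,d3) ✓
Counterexample: (c1,d1,p1) — practised(p1,d1) does not hold.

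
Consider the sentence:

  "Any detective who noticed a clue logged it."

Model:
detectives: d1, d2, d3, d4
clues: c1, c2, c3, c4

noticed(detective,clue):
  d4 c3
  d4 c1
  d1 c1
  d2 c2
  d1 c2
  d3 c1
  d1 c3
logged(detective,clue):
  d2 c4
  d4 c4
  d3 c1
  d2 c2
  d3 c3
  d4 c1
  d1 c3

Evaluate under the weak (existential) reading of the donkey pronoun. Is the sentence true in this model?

"it" takes "a clue" as antecedent — a donkey pronoun bound across the clause boundary.
Weak reading: every detective d with some noticed-clue has at least one noticed-clue c such that logged(d,c).
Per detective: d1:✓  d2:✓  d3:✓  d4:✓
Every detective in the restrictor has a witness.

True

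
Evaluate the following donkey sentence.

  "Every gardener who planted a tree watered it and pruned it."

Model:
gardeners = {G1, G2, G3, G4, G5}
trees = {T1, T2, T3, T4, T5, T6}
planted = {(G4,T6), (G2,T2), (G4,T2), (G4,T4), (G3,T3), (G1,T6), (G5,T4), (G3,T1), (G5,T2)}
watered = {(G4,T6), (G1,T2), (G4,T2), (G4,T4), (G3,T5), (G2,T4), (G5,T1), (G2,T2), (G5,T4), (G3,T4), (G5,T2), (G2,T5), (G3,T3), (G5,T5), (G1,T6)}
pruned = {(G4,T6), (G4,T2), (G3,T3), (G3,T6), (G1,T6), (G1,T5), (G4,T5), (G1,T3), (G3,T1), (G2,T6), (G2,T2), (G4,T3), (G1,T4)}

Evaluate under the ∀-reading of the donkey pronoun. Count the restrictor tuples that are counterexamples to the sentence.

"it" takes "a tree" as antecedent — a donkey pronoun bound across the clause boundary.
Strong reading: for every (g,t) with planted(g,t), watered(g,t) ∧ pruned(g,t).
Restrictor pairs: (G1,T6) ✓  (G2,T2) ✓  (G3,T1) ✗  (G3,T3) ✓  (G4,T2) ✓  (G4,T4) ✗  (G4,T6) ✓  (G5,T2) ✗  (G5,T4) ✗
Counterexamples (restrictor pairs failing the scope): 4.

4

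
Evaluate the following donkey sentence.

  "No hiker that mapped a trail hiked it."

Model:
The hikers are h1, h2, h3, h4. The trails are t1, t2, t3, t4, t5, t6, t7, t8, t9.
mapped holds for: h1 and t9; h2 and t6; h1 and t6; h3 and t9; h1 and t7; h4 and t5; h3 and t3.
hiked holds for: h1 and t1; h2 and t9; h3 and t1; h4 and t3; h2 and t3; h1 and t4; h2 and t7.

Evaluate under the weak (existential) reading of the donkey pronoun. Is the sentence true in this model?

"it" takes "a trail" as antecedent — a donkey pronoun bound across the clause boundary.
Truth condition: for no (h,t) with mapped(h,t) does hiked(h,t) hold.
Restrictor pairs — does the scope hold? (h1,t6):fails  (h1,t7):fails  (h1,t9):fails  (h2,t6):fails  (h3,t3):fails  (h3,t9):fails  (h4,t5):fails
Scope holds for no restrictor pair, so the sentence is true.

True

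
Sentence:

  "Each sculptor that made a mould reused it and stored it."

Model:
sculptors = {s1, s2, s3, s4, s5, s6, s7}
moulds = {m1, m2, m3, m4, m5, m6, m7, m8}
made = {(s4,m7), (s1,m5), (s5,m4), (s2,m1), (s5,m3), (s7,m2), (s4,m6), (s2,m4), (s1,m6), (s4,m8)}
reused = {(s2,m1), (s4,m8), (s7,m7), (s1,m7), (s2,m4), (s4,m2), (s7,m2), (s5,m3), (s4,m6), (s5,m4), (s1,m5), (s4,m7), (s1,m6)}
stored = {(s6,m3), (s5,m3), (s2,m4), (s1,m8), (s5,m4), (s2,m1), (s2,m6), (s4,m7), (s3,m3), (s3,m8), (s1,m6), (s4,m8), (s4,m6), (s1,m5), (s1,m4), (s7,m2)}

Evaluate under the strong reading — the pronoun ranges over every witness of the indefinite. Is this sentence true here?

"it" takes "a mould" as antecedent — a donkey pronoun bound across the clause boundary.
Strong reading: for every (s,m) with made(s,m), reused(s,m) ∧ stored(s,m).
Restrictor pairs: (s1,m5) ✓  (s1,m6) ✓  (s2,m1) ✓  (s2,m4) ✓  (s4,m6) ✓  (s4,m7) ✓  (s4,m8) ✓  (s5,m3) ✓  (s5,m4) ✓  (s7,m2) ✓
Every restrictor pair satisfies the scope.

True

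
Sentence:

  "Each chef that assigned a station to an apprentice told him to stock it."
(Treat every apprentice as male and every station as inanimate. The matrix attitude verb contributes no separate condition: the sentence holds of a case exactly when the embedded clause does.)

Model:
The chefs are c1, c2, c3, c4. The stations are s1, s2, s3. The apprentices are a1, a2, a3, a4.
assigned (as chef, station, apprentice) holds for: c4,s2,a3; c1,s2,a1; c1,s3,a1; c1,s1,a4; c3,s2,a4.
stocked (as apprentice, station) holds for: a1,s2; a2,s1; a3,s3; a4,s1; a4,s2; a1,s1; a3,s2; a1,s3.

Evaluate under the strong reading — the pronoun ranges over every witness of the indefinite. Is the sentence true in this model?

"him" takes "an apprentice" as antecedent and "it" takes "a station"; both are donkey pronouns co-varying with the restrictor.
Strong reading: for every (c,s,a) with assigned(c,s,a), stocked(a,s).
Restrictor triples: (c1,s1,a4)→stocked(a4,s1) ✓  (c1,s2,a1)→stocked(a1,s2) ✓  (c1,s3,a1)→stocked(a1,s3) ✓  (c3,s2,a4)→stocked(a4,s2) ✓  (c4,s2,a3)→stocked(a3,s2) ✓
Every restrictor triple satisfies the scope.

True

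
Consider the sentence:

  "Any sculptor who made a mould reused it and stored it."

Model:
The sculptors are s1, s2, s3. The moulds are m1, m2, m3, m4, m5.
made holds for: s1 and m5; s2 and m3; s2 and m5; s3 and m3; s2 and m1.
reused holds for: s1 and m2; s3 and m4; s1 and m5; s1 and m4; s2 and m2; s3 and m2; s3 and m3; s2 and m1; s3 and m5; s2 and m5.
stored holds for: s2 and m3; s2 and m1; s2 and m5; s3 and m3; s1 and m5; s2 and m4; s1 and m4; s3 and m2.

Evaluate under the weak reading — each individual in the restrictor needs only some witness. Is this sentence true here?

"it" takes "a mould" as antecedent — a donkey pronoun bound across the clause boundary.
Weak reading: every sculptor s with some made-mould has at least one made-mould m such that reused(s,m) ∧ stored(s,m).
Per sculptor: s1:✓  s2:✓  s3:✓
Every sculptor in the restrictor has a witness.

True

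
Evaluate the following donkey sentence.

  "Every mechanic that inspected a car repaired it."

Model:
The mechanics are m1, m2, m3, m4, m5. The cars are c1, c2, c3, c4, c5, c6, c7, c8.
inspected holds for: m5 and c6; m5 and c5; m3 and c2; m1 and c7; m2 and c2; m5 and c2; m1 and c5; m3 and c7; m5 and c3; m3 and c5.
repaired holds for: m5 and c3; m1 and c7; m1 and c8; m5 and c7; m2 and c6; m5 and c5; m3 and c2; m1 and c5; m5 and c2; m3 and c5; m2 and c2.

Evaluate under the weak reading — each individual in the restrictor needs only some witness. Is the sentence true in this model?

True

"it" takes "a car" as antecedent — a donkey pronoun bound across the clause boundary.
Weak reading: every mechanic m with some inspected-car has at least one inspected-car c such that repaired(m,c).
Per mechanic: m1:✓  m2:✓  m3:✓  m5:✓
Every mechanic in the restrictor has a witness.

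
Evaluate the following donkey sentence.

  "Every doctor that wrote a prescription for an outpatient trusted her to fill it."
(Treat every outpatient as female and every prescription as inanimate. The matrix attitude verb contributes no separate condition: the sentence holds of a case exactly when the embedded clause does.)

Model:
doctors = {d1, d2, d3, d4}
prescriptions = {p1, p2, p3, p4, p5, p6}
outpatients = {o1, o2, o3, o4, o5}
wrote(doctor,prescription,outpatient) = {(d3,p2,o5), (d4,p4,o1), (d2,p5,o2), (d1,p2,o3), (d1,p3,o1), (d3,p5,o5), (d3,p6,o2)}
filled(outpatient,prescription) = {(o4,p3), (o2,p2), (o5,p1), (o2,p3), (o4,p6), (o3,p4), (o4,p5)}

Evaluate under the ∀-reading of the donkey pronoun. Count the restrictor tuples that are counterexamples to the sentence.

7

"her" takes "an outpatient" as antecedent and "it" takes "a prescription"; both are donkey pronouns co-varying with the restrictor.
Strong reading: for every (d,p,o) with wrote(d,p,o), filled(o,p).
Restrictor triples: (d1,p2,o3)→filled(o3,p2) ✗  (d1,p3,o1)→filled(o1,p3) ✗  (d2,p5,o2)→filled(o2,p5) ✗  (d3,p2,o5)→filled(o5,p2) ✗  (d3,p5,o5)→filled(o5,p5) ✗  (d3,p6,o2)→filled(o2,p6) ✗  (d4,p4,o1)→filled(o1,p4) ✗
Counterexamples (restrictor triples failing the scope): 7.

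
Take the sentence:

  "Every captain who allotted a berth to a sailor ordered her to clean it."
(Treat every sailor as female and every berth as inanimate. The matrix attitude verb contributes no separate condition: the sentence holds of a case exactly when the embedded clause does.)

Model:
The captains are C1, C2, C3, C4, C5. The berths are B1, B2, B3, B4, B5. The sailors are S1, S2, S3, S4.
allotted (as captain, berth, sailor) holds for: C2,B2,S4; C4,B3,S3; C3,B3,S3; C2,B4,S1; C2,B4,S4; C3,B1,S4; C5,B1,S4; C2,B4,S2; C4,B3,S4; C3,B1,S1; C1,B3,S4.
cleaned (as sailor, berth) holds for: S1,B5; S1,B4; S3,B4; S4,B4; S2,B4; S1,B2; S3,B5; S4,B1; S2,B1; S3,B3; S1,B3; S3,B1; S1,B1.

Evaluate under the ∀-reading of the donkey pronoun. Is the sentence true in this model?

False

"her" takes "a sailor" as antecedent and "it" takes "a berth"; both are donkey pronouns co-varying with the restrictor.
Strong reading: for every (c,b,s) with allotted(c,b,s), cleaned(s,b).
Restrictor triples: (C1,B3,S4)→cleaned(S4,B3) ✗  (C2,B2,S4)→cleaned(S4,B2) ✗  (C2,B4,S1)→cleaned(S1,B4) ✓  (C2,B4,S2)→cleaned(S2,B4) ✓  (C2,B4,S4)→cleaned(S4,B4) ✓  (C3,B1,S1)→cleaned(S1,B1) ✓  (C3,B1,S4)→cleaned(S4,B1) ✓  (C3,B3,S3)→cleaned(S3,B3) ✓  (C4,B3,S3)→cleaned(S3,B3) ✓  (C4,B3,S4)→cleaned(S4,B3) ✗  (C5,B1,S4)→cleaned(S4,B1) ✓
Counterexample: (C1,B3,S4) — cleaned(S4,B3) does not hold.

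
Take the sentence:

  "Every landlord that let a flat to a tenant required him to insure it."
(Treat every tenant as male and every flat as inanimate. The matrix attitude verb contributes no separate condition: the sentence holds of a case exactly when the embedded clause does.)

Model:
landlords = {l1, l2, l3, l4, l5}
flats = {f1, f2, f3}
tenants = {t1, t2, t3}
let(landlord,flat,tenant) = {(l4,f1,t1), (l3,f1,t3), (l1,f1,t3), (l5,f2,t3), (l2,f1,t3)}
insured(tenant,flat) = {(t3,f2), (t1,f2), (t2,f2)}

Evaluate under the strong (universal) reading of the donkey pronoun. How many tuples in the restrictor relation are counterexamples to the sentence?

4

"him" takes "a tenant" as antecedent and "it" takes "a flat"; both are donkey pronouns co-varying with the restrictor.
Strong reading: for every (l,f,t) with let(l,f,t), insured(t,f).
Restrictor triples: (l1,f1,t3)→insured(t3,f1) ✗  (l2,f1,t3)→insured(t3,f1) ✗  (l3,f1,t3)→insured(t3,f1) ✗  (l4,f1,t1)→insured(t1,f1) ✗  (l5,f2,t3)→insured(t3,f2) ✓
Counterexamples (restrictor triples failing the scope): 4.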